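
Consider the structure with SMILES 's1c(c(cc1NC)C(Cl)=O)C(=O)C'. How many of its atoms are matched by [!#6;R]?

The query [!#6;R] means: non-carbon atom that is part of a ring.
Check the 13 heavy atoms by environment: 1× s (aromatic, in 5-ring) → match; 4× c (aromatic, in 5-ring) → no; 4× C (acyclic) → no; 2× O (acyclic) → no; 1× Cl (acyclic) → no; 1× N (acyclic) → no.
That gives 1 matching atom.

1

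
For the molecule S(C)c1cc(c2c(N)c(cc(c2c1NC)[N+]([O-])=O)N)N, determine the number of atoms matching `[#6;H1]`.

The query [#6;H1] means: any carbon bearing exactly one hydrogen.
Check the 20 heavy atoms by environment: 8× c (aromatic, H0) → no; 2× c (aromatic, H1) → match; 3× N (H2) → no; 1× N (H1) → no; 2× C (H3) → no; 1× N (charge +1, H0) → no; 1× O (charge -1, H0) → no; 1× O (H0) → no; 1× S (H0) → no.
That gives 2 matching atoms.

2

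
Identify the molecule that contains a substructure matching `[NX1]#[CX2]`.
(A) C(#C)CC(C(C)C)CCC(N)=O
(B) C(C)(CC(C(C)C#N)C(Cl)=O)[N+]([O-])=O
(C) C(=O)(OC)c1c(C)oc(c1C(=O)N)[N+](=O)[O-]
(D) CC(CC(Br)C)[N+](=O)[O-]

[NX1]#[CX2] describes a nitrogen triple-bonded to a two-connected carbon (a nitrile).
(A) has a primary amide (-C(=O)NH2) but the nitrogen is NX3, not NX1.
(B) contains a nitrile (-C#N), which satisfies every atom and bond constraint.
(C) has a nitro group (-[N+](=O)[O-]) but there is no C#N triple bond.
(D) has a nitro group (-[N+](=O)[O-]) but there is no C#N triple bond.
So the answer is (B).

B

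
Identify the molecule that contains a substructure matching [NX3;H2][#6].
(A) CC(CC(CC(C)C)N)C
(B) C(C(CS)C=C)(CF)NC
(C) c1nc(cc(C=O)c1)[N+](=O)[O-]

[NX3;H2][#6] describes a trivalent nitrogen with two H attached to carbon (a primary amine).
(A) contains a primary amino group (-NH2), which satisfies every atom and bond constraint.
(B) has an N-methylamino group (-NHCH3) but the nitrogen bears two carbons and only one H (H1), not H2.
(C) has a nitro group (-[N+](=O)[O-]) but the nitrogen is [N+] with no H, not NX3H2.
So the answer is (A).

A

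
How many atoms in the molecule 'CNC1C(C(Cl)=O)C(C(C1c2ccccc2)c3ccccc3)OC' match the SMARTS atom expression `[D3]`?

The query [D3] means: atom with exactly three heavy-atom neighbours.
Check the 24 heavy atoms by environment: 6× C (D3) → match; 1× O (D1) → no; 1× Cl (D1) → no; 2× c (aromatic, D3) → match; 10× c (aromatic, D2) → no; 1× N (D2) → no; 2× C (D1) → no; 1× O (D2) → no.
Summing the matching environments: 6 + 2 = 8 matching atoms.

8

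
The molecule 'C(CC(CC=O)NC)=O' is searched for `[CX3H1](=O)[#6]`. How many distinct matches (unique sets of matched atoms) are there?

[CX3H1](=O)[#6] is the SMARTS for an aldehyde: an sp2 carbon with one H, double-bonded to O and single-bonded to carbon.
The molecule carries 2 separate instances of an aldehyde (-CHO) meeting every constraint; each maps to a distinct set of atoms, giving 2 matches.

2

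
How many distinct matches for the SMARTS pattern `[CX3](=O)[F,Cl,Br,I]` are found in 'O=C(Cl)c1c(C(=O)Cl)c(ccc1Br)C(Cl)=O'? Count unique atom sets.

3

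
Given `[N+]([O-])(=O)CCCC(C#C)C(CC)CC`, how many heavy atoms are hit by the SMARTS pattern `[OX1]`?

Check the 14 heavy atoms by environment: 9× C (X4) → no; 2× C (X2) → no; 1× N (charge +1, X3) → no; 1× O (charge -1, X1) → match; 1× O (X1) → match.
Summing the matching environments: 1 + 1 = 2 matching atoms.

2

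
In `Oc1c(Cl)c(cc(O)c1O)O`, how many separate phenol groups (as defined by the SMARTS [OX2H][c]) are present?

[OX2H][c] is the SMARTS for a phenol: a hydroxyl oxygen attached to an aromatic carbon.
The molecule carries 4 separate instances of a hydroxyl group (-OH) meeting every constraint; each maps to a distinct set of atoms, giving 4 matches.

4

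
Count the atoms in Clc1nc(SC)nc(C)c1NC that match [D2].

4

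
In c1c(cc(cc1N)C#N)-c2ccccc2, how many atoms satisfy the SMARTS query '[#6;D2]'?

The query [#6;D2] means: any carbon bonded to exactly two heavy atoms.
Check the 15 heavy atoms by environment: 8× c (aromatic, D2) → match; 4× c (aromatic, D3) → no; 1× C (D2) → match; 2× N (D1) → no.
Summing the matching environments: 8 + 1 = 9 matching atoms.

9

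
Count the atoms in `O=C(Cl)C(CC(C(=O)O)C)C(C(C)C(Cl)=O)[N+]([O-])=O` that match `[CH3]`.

2

Check the 19 heavy atoms by environment: 2× C (H3) → match; 4× C (H1) → no; 1× C (H2) → no; 3× C (H0) → no; 4× O (H0) → no; 1× O (H1) → no; 1× N (charge +1, H0) → no; 1× O (charge -1, H0) → no; 2× Cl (H0) → no.
That gives 2 matching atoms.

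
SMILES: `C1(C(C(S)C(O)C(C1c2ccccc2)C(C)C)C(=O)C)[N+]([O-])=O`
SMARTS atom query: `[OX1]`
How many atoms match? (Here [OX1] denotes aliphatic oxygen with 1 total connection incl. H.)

The query [OX1] means: aliphatic oxygen with one total connection — typically a carbonyl =O or an oxide.
Check the 23 heavy atoms by environment: 10× C (X4) → no; 1× N (charge +1, X3) → no; 1× O (charge -1, X1) → match; 2× O (X1) → match; 1× S (X2) → no; 1× O (X2) → no; 6× c (aromatic, X3) → no; 1× C (X3) → no.
Summing the matching environments: 1 + 2 = 3 matching atoms.

3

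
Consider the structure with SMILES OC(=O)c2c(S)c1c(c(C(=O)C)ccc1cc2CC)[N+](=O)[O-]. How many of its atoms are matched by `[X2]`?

The query [X2] means: any atom with exactly two total connections (bonds + H).
Check the 22 heavy atoms by environment: 10× c (aromatic, X3) → no; 1× N (charge +1, X3) → no; 1× O (charge -1, X1) → no; 3× O (X1) → no; 2× C (X3) → no; 3× C (X4) → no; 1× O (X2) → match; 1× S (X2) → match.
Summing the matching environments: 1 + 1 = 2 matching atoms.

2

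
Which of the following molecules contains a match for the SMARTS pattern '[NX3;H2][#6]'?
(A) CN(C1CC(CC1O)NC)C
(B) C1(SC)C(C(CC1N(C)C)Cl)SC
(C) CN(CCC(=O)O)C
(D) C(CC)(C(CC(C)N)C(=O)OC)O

[NX3;H2][#6] describes a trivalent nitrogen with two H attached to carbon (a primary amine).
(A) has an N-methylamino group (-NHCH3) but the nitrogen bears two carbons and only one H (H1), not H2.
(B) has a dimethylamino group (-N(CH3)2) but the nitrogen has H0, not H2.
(C) has a dimethylamino group (-N(CH3)2) but the nitrogen has H0, not H2.
(D) contains a primary amino group (-NH2), which satisfies every atom and bond constraint.
So the answer is (D).

D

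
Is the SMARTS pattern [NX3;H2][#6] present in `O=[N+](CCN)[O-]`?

Yes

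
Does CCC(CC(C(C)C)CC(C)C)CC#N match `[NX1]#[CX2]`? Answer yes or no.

The pattern [NX1]#[CX2] describes a nitrogen triple-bonded to a two-connected carbon — a nitrile.
The molecule carries a nitrile (-C#N), whose atoms satisfy every constraint of the query, so the pattern matches.

Yes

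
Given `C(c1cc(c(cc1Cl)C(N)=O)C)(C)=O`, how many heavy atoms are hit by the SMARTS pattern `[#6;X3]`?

Check the 14 heavy atoms by environment: 6× c (aromatic, X3) → match; 2× C (X3) → match; 2× O (X1) → no; 1× N (X3) → no; 2× C (X4) → no; 1× Cl (X1) → no.
Summing the matching environments: 6 + 2 = 8 matching atoms.

8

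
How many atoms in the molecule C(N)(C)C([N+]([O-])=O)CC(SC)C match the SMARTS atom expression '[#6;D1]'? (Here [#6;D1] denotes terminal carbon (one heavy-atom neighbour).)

3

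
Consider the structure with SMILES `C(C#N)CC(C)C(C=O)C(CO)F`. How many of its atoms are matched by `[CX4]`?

7

The query [CX4] means: C with X4: aliphatic carbon with exactly 4 total connections (bonds + H).
Check the 13 heavy atoms by environment: 7× C (X4) → match; 1× C (X3) → no; 1× O (X1) → no; 1× F (X1) → no; 1× C (X2) → no; 1× N (X1) → no; 1× O (X2) → no.
That gives 7 matching atoms.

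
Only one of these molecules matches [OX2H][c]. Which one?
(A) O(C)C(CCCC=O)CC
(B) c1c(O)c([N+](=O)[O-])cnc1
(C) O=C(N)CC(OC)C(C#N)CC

[OX2H][c] describes a hydroxyl oxygen attached to an aromatic carbon (a phenol).
(A) has a methoxy ether (-OCH3) but the oxygen has H0, not H1.
(B) contains a hydroxyl group (-OH), which satisfies every atom and bond constraint.
(C) has a methoxy ether (-OCH3) but the oxygen has H0, not H1.
So the answer is (B).

B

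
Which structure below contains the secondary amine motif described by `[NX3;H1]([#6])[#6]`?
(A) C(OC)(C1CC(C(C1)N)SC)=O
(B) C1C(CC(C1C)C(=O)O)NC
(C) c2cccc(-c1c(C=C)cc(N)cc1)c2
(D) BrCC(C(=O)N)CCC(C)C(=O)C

[NX3;H1]([#6])[#6] describes a trivalent nitrogen with one H, bonded to two carbons (a secondary amine).
(A) has a primary amino group (-NH2) but the nitrogen has H2 and only one carbon neighbour.
(B) contains an N-methylamino group (-NHCH3), which satisfies every atom and bond constraint.
(C) has a primary amino group (-NH2) but the nitrogen has H2 and only one carbon neighbour.
(D) has a primary amide (-C(=O)NH2) but the -C(=O)NH2 nitrogen has H2, not H1.
So the answer is (B).

B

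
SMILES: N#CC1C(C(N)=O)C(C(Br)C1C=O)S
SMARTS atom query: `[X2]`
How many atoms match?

2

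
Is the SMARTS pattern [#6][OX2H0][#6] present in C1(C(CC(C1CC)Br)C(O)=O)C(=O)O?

No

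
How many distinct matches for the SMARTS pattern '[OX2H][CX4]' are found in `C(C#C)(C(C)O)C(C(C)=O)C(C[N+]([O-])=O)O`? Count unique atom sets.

2

[OX2H][CX4] is the SMARTS for an aliphatic alcohol: a hydroxyl oxygen bound to an sp3 (X4) carbon.
The molecule carries 2 separate instances of a hydroxyl group (-OH) meeting every constraint; each maps to a distinct set of atoms, giving 2 matches.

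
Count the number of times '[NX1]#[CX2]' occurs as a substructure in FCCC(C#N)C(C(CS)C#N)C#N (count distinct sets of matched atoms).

[NX1]#[CX2] is the SMARTS for a nitrile: a nitrogen triple-bonded to a two-connected carbon.
The molecule carries 3 separate instances of a nitrile (-C#N) meeting every constraint; each maps to a distinct set of atoms, giving 3 matches.

3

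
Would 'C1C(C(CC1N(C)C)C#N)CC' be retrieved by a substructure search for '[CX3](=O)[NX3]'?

No

The pattern [CX3](=O)[NX3] describes a carbonyl carbon bonded to a trivalent nitrogen — an amide.
The closest candidate here is a nitrile (-C#N), but the nitrile N is NX1 (triple-bonded), not NX3. No other fragment satisfies the full query, so there is no match.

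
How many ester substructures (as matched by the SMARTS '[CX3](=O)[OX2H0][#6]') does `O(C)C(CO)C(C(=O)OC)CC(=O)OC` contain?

2

[CX3](=O)[OX2H0][#6] is the SMARTS for an ester: a carbonyl carbon bonded to an oxygen that is itself bonded to carbon (no H on that O).
The molecule carries 2 separate instances of a methyl-ester group (-C(=O)OCH3) meeting every constraint; each maps to a distinct set of atoms, giving 2 matches.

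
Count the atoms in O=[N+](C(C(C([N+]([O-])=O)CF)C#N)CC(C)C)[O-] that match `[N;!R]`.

3

The query [N;!R] means: aliphatic nitrogen not in a ring.
Check the 17 heavy atoms by environment: 9× C (acyclic) → no; 1× F (acyclic) → no; 1× N (acyclic) → match; 2× N (charge +1, acyclic) → match; 2× O (charge -1, acyclic) → no; 2× O (acyclic) → no.
Summing the matching environments: 1 + 2 = 3 matching atoms.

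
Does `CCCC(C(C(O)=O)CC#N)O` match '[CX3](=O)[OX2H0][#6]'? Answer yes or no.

No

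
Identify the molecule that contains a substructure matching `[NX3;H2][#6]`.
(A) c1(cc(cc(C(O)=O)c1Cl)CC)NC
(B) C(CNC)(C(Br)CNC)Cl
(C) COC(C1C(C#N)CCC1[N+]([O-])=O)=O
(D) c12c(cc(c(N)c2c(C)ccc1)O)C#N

D

[NX3;H2][#6] describes a trivalent nitrogen with two H attached to carbon (a primary amine).
(A) has an N-methylamino group (-NHCH3) but the nitrogen bears two carbons and only one H (H1), not H2.
(B) has an N-methylamino group (-NHCH3) but the nitrogen bears two carbons and only one H (H1), not H2.
(C) has a nitro group (-[N+](=O)[O-]) but the nitrogen is [N+] with no H, not NX3H2.
(D) contains a primary amino group (-NH2), which satisfies every atom and bond constraint.
So the answer is (D).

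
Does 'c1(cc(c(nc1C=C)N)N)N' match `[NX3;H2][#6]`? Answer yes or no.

The pattern [NX3;H2][#6] describes a trivalent nitrogen with two H attached to carbon — a primary amine.
The molecule carries a primary amino group (-NH2), whose atoms satisfy every constraint of the query, so the pattern matches.

Yes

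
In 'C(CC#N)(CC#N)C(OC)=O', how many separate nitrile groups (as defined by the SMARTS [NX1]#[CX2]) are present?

2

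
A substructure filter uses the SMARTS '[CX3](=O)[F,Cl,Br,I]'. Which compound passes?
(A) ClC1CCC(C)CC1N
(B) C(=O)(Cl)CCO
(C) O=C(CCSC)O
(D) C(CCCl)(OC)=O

[CX3](=O)[F,Cl,Br,I] describes a carbonyl carbon bonded to a halogen (an acyl halide).
(A) has a chloro substituent but the Cl is not on a carbonyl carbon.
(B) contains an acyl chloride (-C(=O)Cl), which satisfies every atom and bond constraint.
(C) has a carboxylic acid group (-C(=O)OH) but the carbonyl is bonded to -OH, not to a halogen.
(D) has a methyl-ester group (-C(=O)OCH3) but the carbonyl is bonded to -O-C, not to a halogen.
So the answer is (B).

B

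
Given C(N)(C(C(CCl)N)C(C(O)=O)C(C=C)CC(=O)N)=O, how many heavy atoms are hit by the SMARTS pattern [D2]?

The query [D2] means: atom with exactly two heavy-atom neighbours.
Check the 19 heavy atoms by environment: 3× C (D2) → match; 7× C (D3) → no; 4× O (D1) → no; 3× N (D1) → no; 1× Cl (D1) → no; 1× C (D1) → no.
That gives 3 matching atoms.

3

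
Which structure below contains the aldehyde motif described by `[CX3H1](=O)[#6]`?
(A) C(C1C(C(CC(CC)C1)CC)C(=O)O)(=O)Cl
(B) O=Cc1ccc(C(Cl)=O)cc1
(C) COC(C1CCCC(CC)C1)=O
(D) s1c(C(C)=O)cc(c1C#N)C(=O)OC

B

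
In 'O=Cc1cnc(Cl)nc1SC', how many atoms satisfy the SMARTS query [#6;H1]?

2

Check the 11 heavy atoms by environment: 2× n (aromatic, H0) → no; 3× c (aromatic, H0) → no; 1× c (aromatic, H1) → match; 1× C (H1) → match; 1× O (H0) → no; 1× S (H0) → no; 1× C (H3) → no; 1× Cl (H0) → no.
Summing the matching environments: 1 + 1 = 2 matching atoms.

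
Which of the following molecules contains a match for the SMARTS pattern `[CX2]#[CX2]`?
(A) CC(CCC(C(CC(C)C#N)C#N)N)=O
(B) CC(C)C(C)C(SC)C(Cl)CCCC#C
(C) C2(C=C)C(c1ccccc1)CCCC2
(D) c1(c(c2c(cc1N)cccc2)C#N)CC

B

[CX2]#[CX2] describes a carbon-carbon triple bond (an alkyne).
(A) has a nitrile (-C#N) but the triple bond is C#N, not C#C.
(B) contains an ethynyl group (-C#CH), which satisfies every atom and bond constraint.
(C) has a vinyl group (-CH=CH2) but the C=C is a double bond; both carbons are CX3, not CX2.
(D) has a nitrile (-C#N) but the triple bond is C#N, not C#C.
So the answer is (B).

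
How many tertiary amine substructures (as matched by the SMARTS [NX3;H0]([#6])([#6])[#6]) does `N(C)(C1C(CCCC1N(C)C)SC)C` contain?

2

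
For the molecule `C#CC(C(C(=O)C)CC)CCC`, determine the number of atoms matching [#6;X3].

1

The query [#6;X3] means: any carbon (aromatic or not) with three total connections.
Check the 12 heavy atoms by environment: 8× C (X4) → no; 1× C (X3) → match; 1× O (X1) → no; 2× C (X2) → no.
That gives 1 matching atom.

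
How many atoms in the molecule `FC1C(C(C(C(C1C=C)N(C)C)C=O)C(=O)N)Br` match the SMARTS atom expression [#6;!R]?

6

The query [#6;!R] means: carbon not in any ring.
Check the 18 heavy atoms by environment: 6× C (in 6-ring) → no; 1× Br (acyclic) → no; 2× N (acyclic) → no; 6× C (acyclic) → match; 2× O (acyclic) → no; 1× F (acyclic) → no.
That gives 6 matching atoms.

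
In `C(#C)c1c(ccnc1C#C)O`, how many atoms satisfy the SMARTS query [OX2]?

Check the 11 heavy atoms by environment: 1× n (aromatic, X2) → no; 5× c (aromatic, X3) → no; 4× C (X2) → no; 1× O (X2) → match.
That gives 1 matching atom.

1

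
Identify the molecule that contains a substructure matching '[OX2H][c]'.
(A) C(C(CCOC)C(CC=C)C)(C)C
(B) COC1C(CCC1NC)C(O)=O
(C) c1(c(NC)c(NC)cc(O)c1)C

[OX2H][c] describes a hydroxyl oxygen attached to an aromatic carbon (a phenol).
(A) has a methoxy ether (-OCH3) but the oxygen has H0, not H1.
(B) has a methoxy ether (-OCH3) but the oxygen has H0, not H1.
(C) contains a hydroxyl group (-OH), which satisfies every atom and bond constraint.
So the answer is (C).

C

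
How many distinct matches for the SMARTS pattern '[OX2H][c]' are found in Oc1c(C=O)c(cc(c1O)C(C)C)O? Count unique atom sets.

3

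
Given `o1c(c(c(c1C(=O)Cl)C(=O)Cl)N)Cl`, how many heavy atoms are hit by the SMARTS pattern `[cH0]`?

4

The query [cH0] means: aromatic carbon with no attached hydrogen (substituted or ring-fusion).
Check the 13 heavy atoms by environment: 1× o (aromatic, H0) → no; 4× c (aromatic, H0) → match; 1× N (H2) → no; 2× C (H0) → no; 2× O (H0) → no; 3× Cl (H0) → no.
That gives 4 matching atoms.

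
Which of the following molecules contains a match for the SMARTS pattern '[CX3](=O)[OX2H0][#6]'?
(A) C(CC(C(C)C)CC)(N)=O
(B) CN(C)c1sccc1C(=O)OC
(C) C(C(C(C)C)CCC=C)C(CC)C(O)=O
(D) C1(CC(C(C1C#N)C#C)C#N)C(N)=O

B

[CX3](=O)[OX2H0][#6] describes a carbonyl carbon bonded to an oxygen that is itself bonded to carbon (no H on that O) (an ester).
(A) has a primary amide (-C(=O)NH2) but the carbonyl is bonded to N, not to an O-C linkage.
(B) contains a methyl-ester group (-C(=O)OCH3), which satisfies every atom and bond constraint.
(C) has a carboxylic acid group (-C(=O)OH) but the singly-bonded O carries H (OX2H1, not H0).
(D) has a primary amide (-C(=O)NH2) but the carbonyl is bonded to N, not to an O-C linkage.
So the answer is (B).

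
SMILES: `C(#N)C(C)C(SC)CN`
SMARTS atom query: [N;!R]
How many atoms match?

The query [N;!R] means: aliphatic nitrogen not in a ring.
Check the 9 heavy atoms by environment: 6× C (acyclic) → no; 2× N (acyclic) → match; 1× S (acyclic) → no.
That gives 2 matching atoms.

2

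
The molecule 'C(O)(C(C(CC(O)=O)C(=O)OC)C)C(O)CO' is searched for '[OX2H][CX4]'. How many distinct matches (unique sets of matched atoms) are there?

3

[OX2H][CX4] is the SMARTS for an aliphatic alcohol: a hydroxyl oxygen bound to an sp3 (X4) carbon.
The molecule carries 3 separate instances of a hydroxyl group (-OH) meeting every constraint; each maps to a distinct set of atoms, giving 3 matches.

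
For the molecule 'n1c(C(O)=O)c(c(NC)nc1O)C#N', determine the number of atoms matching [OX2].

2

Check the 14 heavy atoms by environment: 2× n (aromatic, X2) → no; 4× c (aromatic, X3) → no; 1× N (X3) → no; 1× C (X4) → no; 1× C (X2) → no; 1× N (X1) → no; 2× O (X2) → match; 1× C (X3) → no; 1× O (X1) → no.
That gives 2 matching atoms.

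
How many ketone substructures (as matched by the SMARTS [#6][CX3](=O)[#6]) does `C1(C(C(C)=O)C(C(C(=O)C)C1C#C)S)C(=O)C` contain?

3

[#6][CX3](=O)[#6] is the SMARTS for a ketone: a carbonyl carbon (no H) flanked by two carbons.
The molecule carries 3 separate instances of an acetyl/ketone group (-C(=O)CH3) meeting every constraint; each maps to a distinct set of atoms, giving 3 matches.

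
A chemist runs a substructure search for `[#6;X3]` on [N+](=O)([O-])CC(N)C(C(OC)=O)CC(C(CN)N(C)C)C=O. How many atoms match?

2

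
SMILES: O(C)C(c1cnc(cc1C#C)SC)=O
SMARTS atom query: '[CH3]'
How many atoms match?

2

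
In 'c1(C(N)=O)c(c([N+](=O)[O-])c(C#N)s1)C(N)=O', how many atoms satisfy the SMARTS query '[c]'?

4

The query [c] means: lowercase c matches aromatic carbon only.
Check the 16 heavy atoms by environment: 1× s (aromatic) → no; 4× c (aromatic) → match; 3× C → no; 3× O → no; 3× N → no; 1× N (charge +1) → no; 1× O (charge -1) → no.
That gives 4 matching atoms.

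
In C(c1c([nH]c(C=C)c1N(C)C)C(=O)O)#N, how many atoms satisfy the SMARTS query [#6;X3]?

7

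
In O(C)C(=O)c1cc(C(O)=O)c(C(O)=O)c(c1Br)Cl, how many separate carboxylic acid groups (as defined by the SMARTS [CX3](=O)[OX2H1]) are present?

2

[CX3](=O)[OX2H1] is the SMARTS for a carboxylic acid: an sp2 carbon double-bonded to O and single-bonded to an -OH oxygen.
The molecule carries 2 separate instances of a carboxylic acid group (-C(=O)OH) meeting every constraint; each maps to a distinct set of atoms, giving 2 matches.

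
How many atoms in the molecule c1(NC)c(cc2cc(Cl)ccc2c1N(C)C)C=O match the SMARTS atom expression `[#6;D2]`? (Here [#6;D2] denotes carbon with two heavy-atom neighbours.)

5

The query [#6;D2] means: any carbon bonded to exactly two heavy atoms.
Check the 18 heavy atoms by environment: 6× c (aromatic, D3) → no; 4× c (aromatic, D2) → match; 1× N (D2) → no; 3× C (D1) → no; 1× C (D2) → match; 1× O (D1) → no; 1× N (D3) → no; 1× Cl (D1) → no.
Summing the matching environments: 4 + 1 = 5 matching atoms.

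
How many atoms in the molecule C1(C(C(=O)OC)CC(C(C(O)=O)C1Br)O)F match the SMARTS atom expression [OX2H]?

Check the 16 heavy atoms by environment: 5× C (H1, X4) → no; 1× C (H2, X4) → no; 2× C (H0, X3) → no; 2× O (H0, X1) → no; 1× O (H0, X2) → no; 1× C (H3, X4) → no; 2× O (H1, X2) → match; 1× F (H0, X1) → no; 1× Br (H0, X1) → no.
That gives 2 matching atoms.

2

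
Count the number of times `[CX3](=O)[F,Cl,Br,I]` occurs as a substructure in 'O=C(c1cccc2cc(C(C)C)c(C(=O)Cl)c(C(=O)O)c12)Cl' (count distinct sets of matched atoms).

2

[CX3](=O)[F,Cl,Br,I] is the SMARTS for an acyl halide: a carbonyl carbon bonded to a halogen.
The molecule carries 2 separate instances of an acyl chloride (-C(=O)Cl) meeting every constraint; each maps to a distinct set of atoms, giving 2 matches.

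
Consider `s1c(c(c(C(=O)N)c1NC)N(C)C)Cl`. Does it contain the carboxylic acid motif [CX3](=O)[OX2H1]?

The pattern [CX3](=O)[OX2H1] describes an sp2 carbon double-bonded to O and single-bonded to an -OH oxygen — a carboxylic acid.
The closest candidate here is a primary amide (-C(=O)NH2), but the carbonyl is bonded to N, not to an -OH oxygen. No other fragment satisfies the full query, so there is no match.

No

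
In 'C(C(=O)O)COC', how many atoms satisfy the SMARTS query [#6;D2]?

2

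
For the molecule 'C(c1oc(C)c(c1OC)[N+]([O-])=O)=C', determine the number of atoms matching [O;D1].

2

The query [O;D1] means: aliphatic oxygen bonded to exactly one heavy atom.
Check the 13 heavy atoms by environment: 1× o (aromatic, D2) → no; 4× c (aromatic, D3) → no; 3× C (D1) → no; 1× O (D2) → no; 1× N (charge +1, D3) → no; 1× O (charge -1, D1) → match; 1× O (D1) → match; 1× C (D2) → no.
Summing the matching environments: 1 + 1 = 2 matching atoms.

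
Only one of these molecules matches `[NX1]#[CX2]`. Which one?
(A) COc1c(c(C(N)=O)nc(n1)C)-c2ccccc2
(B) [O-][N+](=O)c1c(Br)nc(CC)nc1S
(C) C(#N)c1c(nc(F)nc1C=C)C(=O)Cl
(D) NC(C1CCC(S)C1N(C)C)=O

C

[NX1]#[CX2] describes a nitrogen triple-bonded to a two-connected carbon (a nitrile).
(A) has a primary amide (-C(=O)NH2) but the nitrogen is NX3, not NX1.
(B) has a nitro group (-[N+](=O)[O-]) but there is no C#N triple bond.
(C) contains a nitrile (-C#N), which satisfies every atom and bond constraint.
(D) has a primary amide (-C(=O)NH2) but the nitrogen is NX3, not NX1.
So the answer is (C).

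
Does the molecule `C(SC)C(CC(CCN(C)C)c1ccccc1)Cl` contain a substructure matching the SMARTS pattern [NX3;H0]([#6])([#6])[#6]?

The pattern [NX3;H0]([#6])([#6])[#6] describes a trivalent nitrogen with no H, bonded to three carbons — a tertiary amine.
The molecule carries a dimethylamino group (-N(CH3)2), whose atoms satisfy every constraint of the query, so the pattern matches.

Yes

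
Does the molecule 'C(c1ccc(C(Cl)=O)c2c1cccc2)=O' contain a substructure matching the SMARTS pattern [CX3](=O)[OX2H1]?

The pattern [CX3](=O)[OX2H1] describes an sp2 carbon double-bonded to O and single-bonded to an -OH oxygen — a carboxylic acid.
The closest candidate here is an acyl chloride (-C(=O)Cl), but the carbonyl is bonded to Cl, not to an -OH oxygen. No other fragment satisfies the full query, so there is no match.

No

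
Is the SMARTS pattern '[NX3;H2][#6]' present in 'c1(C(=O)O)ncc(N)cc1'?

Yes

The pattern [NX3;H2][#6] describes a trivalent nitrogen with two H attached to carbon — a primary amine.
The molecule carries a primary amino group (-NH2), whose atoms satisfy every constraint of the query, so the pattern matches.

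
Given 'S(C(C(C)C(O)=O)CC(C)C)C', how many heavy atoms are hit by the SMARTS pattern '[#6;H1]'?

The query [#6;H1] means: any carbon bearing exactly one hydrogen.
Check the 12 heavy atoms by environment: 1× C (H2) → no; 3× C (H1) → match; 4× C (H3) → no; 1× C (H0) → no; 1× O (H0) → no; 1× O (H1) → no; 1× S (H0) → no.
That gives 3 matching atoms.

3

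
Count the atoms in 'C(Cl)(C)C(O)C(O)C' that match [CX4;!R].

5

The query [CX4;!R] means: aliphatic carbon with four total connections, not in a ring.
Check the 8 heavy atoms by environment: 5× C (X4, acyclic) → match; 2× O (X2, acyclic) → no; 1× Cl (X1, acyclic) → no.
That gives 5 matching atoms.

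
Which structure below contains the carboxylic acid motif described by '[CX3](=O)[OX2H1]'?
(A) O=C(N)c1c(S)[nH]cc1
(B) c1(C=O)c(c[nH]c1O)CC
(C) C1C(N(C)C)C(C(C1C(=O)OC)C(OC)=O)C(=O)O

C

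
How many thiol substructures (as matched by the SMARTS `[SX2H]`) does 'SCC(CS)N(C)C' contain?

2

[SX2H] is the SMARTS for a thiol: an aliphatic sulfur with two connections, one being H.
The molecule carries 2 separate instances of a thiol (-SH) meeting every constraint; each maps to a distinct set of atoms, giving 2 matches.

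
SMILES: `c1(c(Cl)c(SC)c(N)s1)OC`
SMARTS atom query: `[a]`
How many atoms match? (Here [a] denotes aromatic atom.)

The query [a] means: a matches any aromatic atom.
Check the 11 heavy atoms by environment: 1× s (aromatic) → match; 4× c (aromatic) → match; 1× S → no; 2× C → no; 1× Cl → no; 1× N → no; 1× O → no.
Summing the matching environments: 1 + 4 = 5 matching atoms.

5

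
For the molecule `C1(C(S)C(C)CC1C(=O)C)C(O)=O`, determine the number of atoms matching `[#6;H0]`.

The query [#6;H0] means: any carbon with no attached hydrogen.
Check the 13 heavy atoms by environment: 4× C (H1) → no; 1× C (H2) → no; 2× C (H0) → match; 2× O (H0) → no; 1× O (H1) → no; 2× C (H3) → no; 1× S (H1) → no.
That gives 2 matching atoms.

2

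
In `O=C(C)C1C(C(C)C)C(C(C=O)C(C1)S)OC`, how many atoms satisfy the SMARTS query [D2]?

3

Check the 17 heavy atoms by environment: 2× C (D2) → match; 7× C (D3) → no; 2× O (D1) → no; 4× C (D1) → no; 1× O (D2) → match; 1× S (D1) → no.
Summing the matching environments: 2 + 1 = 3 matching atoms.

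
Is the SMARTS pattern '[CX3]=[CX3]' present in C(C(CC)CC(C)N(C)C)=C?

Yes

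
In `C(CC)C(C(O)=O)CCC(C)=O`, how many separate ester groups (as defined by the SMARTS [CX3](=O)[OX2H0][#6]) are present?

0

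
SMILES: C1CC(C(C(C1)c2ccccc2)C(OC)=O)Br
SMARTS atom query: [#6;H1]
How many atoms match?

8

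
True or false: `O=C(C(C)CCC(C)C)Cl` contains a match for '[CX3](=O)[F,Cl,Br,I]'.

True

The pattern [CX3](=O)[F,Cl,Br,I] describes a carbonyl carbon bonded to a halogen — an acyl halide.
The molecule carries an acyl chloride (-C(=O)Cl), whose atoms satisfy every constraint of the query, so the pattern matches.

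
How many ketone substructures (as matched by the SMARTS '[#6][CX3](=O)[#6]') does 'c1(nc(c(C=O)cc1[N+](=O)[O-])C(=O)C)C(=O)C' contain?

2

[#6][CX3](=O)[#6] is the SMARTS for a ketone: a carbonyl carbon (no H) flanked by two carbons.
The molecule carries 2 separate instances of an acetyl/ketone group (-C(=O)CH3) meeting every constraint; each maps to a distinct set of atoms, giving 2 matches.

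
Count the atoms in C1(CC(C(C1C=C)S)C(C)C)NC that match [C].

11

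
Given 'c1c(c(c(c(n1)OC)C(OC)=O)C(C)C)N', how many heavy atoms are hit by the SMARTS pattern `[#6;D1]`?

4

The query [#6;D1] means: carbon bonded to exactly one heavy atom.
Check the 16 heavy atoms by environment: 1× n (aromatic, D2) → no; 1× c (aromatic, D2) → no; 4× c (aromatic, D3) → no; 2× C (D3) → no; 4× C (D1) → match; 1× N (D1) → no; 1× O (D1) → no; 2× O (D2) → no.
That gives 4 matching atoms.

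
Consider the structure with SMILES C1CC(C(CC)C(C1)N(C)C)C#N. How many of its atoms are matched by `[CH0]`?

1

The query [CH0] means: aliphatic carbon with no attached hydrogen.
Check the 13 heavy atoms by environment: 4× C (H2) → no; 3× C (H1) → no; 3× C (H3) → no; 2× N (H0) → no; 1× C (H0) → match.
That gives 1 matching atom.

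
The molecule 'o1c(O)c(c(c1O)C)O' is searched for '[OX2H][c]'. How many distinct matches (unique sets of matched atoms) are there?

[OX2H][c] is the SMARTS for a phenol: a hydroxyl oxygen attached to an aromatic carbon.
The molecule carries 3 separate instances of a hydroxyl group (-OH) meeting every constraint; each maps to a distinct set of atoms, giving 3 matches.

3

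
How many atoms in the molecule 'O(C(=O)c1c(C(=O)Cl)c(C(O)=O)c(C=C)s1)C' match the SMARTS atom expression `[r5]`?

The query [r5] means: r5 matches atoms in a five-membered ring.
Check the 17 heavy atoms by environment: 1× s (aromatic, in 5-ring) → match; 4× c (aromatic, in 5-ring) → match; 6× C (acyclic) → no; 5× O (acyclic) → no; 1× Cl (acyclic) → no.
Summing the matching environments: 1 + 4 = 5 matching atoms.

5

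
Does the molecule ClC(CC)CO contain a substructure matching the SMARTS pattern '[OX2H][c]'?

The pattern [OX2H][c] describes a hydroxyl oxygen attached to an aromatic carbon — a phenol.
The closest candidate here is a hydroxyl group (-OH), but the -OH is on an aliphatic carbon, not an aromatic c. No other fragment satisfies the full query, so there is no match.

No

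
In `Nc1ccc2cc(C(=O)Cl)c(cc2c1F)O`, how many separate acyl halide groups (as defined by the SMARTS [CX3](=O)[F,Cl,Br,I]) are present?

[CX3](=O)[F,Cl,Br,I] is the SMARTS for an acyl halide: a carbonyl carbon bonded to a halogen.
Exactly one fragment in the molecule meets all constraints, giving 1 match.

1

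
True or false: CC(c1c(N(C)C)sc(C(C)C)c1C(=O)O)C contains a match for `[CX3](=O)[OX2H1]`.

The pattern [CX3](=O)[OX2H1] describes an sp2 carbon double-bonded to O and single-bonded to an -OH oxygen — a carboxylic acid.
The molecule carries a carboxylic acid group (-C(=O)OH), whose atoms satisfy every constraint of the query, so the pattern matches.

True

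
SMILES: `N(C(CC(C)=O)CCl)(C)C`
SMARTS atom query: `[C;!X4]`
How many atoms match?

1

The query [C;!X4] means: aliphatic carbon that does not have four total connections.
Check the 10 heavy atoms by environment: 6× C (X4) → no; 1× N (X3) → no; 1× C (X3) → match; 1× O (X1) → no; 1× Cl (X1) → no.
That gives 1 matching atom.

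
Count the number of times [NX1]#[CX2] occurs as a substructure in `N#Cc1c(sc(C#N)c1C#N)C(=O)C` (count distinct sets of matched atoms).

3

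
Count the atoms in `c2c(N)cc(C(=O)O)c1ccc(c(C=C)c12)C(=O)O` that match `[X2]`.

2

Check the 19 heavy atoms by environment: 10× c (aromatic, X3) → no; 4× C (X3) → no; 2× O (X1) → no; 2× O (X2) → match; 1× N (X3) → no.
That gives 2 matching atoms.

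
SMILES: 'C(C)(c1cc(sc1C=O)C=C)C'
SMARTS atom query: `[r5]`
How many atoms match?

5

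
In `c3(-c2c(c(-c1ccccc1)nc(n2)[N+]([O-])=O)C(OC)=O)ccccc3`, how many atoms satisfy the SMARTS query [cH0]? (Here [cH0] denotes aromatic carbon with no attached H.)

6

The query [cH0] means: aromatic carbon with no attached hydrogen (substituted or ring-fusion).
Check the 25 heavy atoms by environment: 2× n (aromatic, H0) → no; 6× c (aromatic, H0) → match; 1× C (H0) → no; 3× O (H0) → no; 1× C (H3) → no; 1× N (charge +1, H0) → no; 1× O (charge -1, H0) → no; 10× c (aromatic, H1) → no.
That gives 6 matching atoms.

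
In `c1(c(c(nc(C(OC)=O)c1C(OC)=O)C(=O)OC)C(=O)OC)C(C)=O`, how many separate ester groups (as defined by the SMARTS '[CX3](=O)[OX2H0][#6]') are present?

[CX3](=O)[OX2H0][#6] is the SMARTS for an ester: a carbonyl carbon bonded to an oxygen that is itself bonded to carbon (no H on that O).
The molecule carries 4 separate instances of a methyl-ester group (-C(=O)OCH3) meeting every constraint; each maps to a distinct set of atoms, giving 4 matches.

4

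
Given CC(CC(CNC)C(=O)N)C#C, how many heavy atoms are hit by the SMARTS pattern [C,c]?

9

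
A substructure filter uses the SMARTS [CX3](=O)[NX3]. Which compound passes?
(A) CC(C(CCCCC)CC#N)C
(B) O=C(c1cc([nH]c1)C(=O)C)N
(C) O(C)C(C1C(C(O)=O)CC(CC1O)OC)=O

B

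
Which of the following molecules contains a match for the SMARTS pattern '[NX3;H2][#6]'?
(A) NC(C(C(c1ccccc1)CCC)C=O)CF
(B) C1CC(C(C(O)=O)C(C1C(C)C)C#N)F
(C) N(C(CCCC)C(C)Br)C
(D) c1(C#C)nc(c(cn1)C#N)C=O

A

[NX3;H2][#6] describes a trivalent nitrogen with two H attached to carbon (a primary amine).
(A) contains a primary amino group (-NH2), which satisfies every atom and bond constraint.
(B) has a nitrile (-C#N) but the nitrogen is NX1 (triple-bonded), not NX3 with two H.
(C) has an N-methylamino group (-NHCH3) but the nitrogen bears two carbons and only one H (H1), not H2.
(D) has a nitrile (-C#N) but the nitrogen is NX1 (triple-bonded), not NX3 with two H.
So the answer is (A).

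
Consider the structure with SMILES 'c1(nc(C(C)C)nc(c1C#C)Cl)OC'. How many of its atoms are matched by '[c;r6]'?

4

Check the 14 heavy atoms by environment: 2× n (aromatic, in 6-ring) → no; 4× c (aromatic, in 6-ring) → match; 6× C (acyclic) → no; 1× O (acyclic) → no; 1× Cl (acyclic) → no.
That gives 4 matching atoms.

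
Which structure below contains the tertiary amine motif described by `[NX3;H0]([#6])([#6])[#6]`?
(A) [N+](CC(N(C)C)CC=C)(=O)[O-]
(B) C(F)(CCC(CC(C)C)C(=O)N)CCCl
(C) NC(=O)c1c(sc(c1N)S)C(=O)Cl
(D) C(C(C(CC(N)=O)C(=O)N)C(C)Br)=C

[NX3;H0]([#6])([#6])[#6] describes a trivalent nitrogen with no H, bonded to three carbons (a tertiary amine).
(A) contains a dimethylamino group (-N(CH3)2), which satisfies every atom and bond constraint.
(B) has a primary amide (-C(=O)NH2) but the amide nitrogen has H2 and only one carbon neighbour.
(C) has a primary amide (-C(=O)NH2) but the amide nitrogen has H2 and only one carbon neighbour.
(D) has a primary amide (-C(=O)NH2) but the amide nitrogen has H2 and only one carbon neighbour.
So the answer is (A).

A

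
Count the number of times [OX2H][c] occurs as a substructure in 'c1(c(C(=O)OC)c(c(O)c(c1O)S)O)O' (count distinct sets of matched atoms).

4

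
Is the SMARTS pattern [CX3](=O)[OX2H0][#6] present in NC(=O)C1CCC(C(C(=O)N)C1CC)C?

No

The pattern [CX3](=O)[OX2H0][#6] describes a carbonyl carbon bonded to an oxygen that is itself bonded to carbon (no H on that O) — an ester.
The closest candidate here is a primary amide (-C(=O)NH2), but the carbonyl is bonded to N, not to an O-C linkage. No other fragment satisfies the full query, so there is no match.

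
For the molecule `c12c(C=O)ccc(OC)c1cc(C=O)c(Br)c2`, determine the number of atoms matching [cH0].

The query [cH0] means: aromatic carbon with no attached hydrogen (substituted or ring-fusion).
Check the 17 heavy atoms by environment: 6× c (aromatic, H0) → match; 4× c (aromatic, H1) → no; 3× O (H0) → no; 1× C (H3) → no; 2× C (H1) → no; 1× Br (H0) → no.
That gives 6 matching atoms.

6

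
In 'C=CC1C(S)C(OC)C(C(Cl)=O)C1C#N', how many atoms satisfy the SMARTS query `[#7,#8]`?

3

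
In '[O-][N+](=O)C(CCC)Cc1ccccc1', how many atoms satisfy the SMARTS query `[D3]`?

3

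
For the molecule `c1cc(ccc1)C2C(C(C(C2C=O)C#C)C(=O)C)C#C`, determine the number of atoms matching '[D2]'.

The query [D2] means: atom with exactly two heavy-atom neighbours.
Check the 20 heavy atoms by environment: 6× C (D3) → no; 3× C (D2) → match; 2× O (D1) → no; 3× C (D1) → no; 1× c (aromatic, D3) → no; 5× c (aromatic, D2) → match.
Summing the matching environments: 3 + 5 = 8 matching atoms.

8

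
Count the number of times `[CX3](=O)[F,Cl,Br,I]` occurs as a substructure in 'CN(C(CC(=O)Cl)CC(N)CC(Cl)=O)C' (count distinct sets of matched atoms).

2

[CX3](=O)[F,Cl,Br,I] is the SMARTS for an acyl halide: a carbonyl carbon bonded to a halogen.
The molecule carries 2 separate instances of an acyl chloride (-C(=O)Cl) meeting every constraint; each maps to a distinct set of atoms, giving 2 matches.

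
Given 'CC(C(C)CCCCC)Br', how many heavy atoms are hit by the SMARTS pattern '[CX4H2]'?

4

Check the 10 heavy atoms by environment: 3× C (H3, X4) → no; 2× C (H1, X4) → no; 4× C (H2, X4) → match; 1× Br (H0, X1) → no.
That gives 4 matching atoms.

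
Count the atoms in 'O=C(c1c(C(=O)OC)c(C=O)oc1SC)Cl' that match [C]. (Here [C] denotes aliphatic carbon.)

5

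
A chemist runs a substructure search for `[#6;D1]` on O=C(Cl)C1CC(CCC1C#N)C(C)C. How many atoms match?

2

The query [#6;D1] means: carbon bonded to exactly one heavy atom.
Check the 14 heavy atoms by environment: 4× C (D2) → no; 5× C (D3) → no; 1× N (D1) → no; 2× C (D1) → match; 1× O (D1) → no; 1× Cl (D1) → no.
That gives 2 matching atoms.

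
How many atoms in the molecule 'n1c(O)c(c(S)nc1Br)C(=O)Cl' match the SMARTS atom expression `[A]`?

The query [A] means: A matches any aliphatic (non-aromatic) heavy atom.
Check the 12 heavy atoms by environment: 2× n (aromatic) → no; 4× c (aromatic) → no; 2× O → match; 1× Br → match; 1× C → match; 1× Cl → match; 1× S → match.
Summing the matching environments: 2 + 1 + 1 + 1 + 1 = 6 matching atoms.

6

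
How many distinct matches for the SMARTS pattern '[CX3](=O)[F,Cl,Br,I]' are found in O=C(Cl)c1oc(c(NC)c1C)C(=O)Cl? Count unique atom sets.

2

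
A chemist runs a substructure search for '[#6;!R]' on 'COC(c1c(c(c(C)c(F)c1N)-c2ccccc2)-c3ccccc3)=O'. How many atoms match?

3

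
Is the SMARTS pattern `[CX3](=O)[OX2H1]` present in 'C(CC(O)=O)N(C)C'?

The pattern [CX3](=O)[OX2H1] describes an sp2 carbon double-bonded to O and single-bonded to an -OH oxygen — a carboxylic acid.
The molecule carries a carboxylic acid group (-C(=O)OH), whose atoms satisfy every constraint of the query, so the pattern matches.

Yes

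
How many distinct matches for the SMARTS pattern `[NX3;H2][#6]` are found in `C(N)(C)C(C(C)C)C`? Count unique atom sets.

[NX3;H2][#6] is the SMARTS for a primary amine: a trivalent nitrogen with two H attached to carbon.
Exactly one fragment in the molecule meets all constraints, giving 1 match.

1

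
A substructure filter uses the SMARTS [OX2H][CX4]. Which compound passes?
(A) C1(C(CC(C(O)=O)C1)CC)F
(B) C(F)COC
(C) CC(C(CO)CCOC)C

[OX2H][CX4] describes a hydroxyl oxygen bound to an sp3 (X4) carbon (an aliphatic alcohol).
(A) has a carboxylic acid group (-C(=O)OH) but the -OH is on a CX3 carbonyl carbon, not a CX4 carbon.
(B) has a methoxy ether (-OCH3) but the oxygen has H0 (ether), not H1.
(C) contains a hydroxyl group (-OH), which satisfies every atom and bond constraint.
So the answer is (C).

C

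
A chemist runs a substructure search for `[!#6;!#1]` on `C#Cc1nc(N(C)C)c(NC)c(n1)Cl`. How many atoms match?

Check the 14 heavy atoms by environment: 2× n (aromatic) → match; 4× c (aromatic) → no; 2× N → match; 5× C → no; 1× Cl → match.
Summing the matching environments: 2 + 2 + 1 = 5 matching atoms.

5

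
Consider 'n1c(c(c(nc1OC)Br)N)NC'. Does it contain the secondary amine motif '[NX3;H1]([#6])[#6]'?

Yes

The pattern [NX3;H1]([#6])[#6] describes a trivalent nitrogen with one H, bonded to two carbons — a secondary amine.
The molecule carries an N-methylamino group (-NHCH3), whose atoms satisfy every constraint of the query, so the pattern matches.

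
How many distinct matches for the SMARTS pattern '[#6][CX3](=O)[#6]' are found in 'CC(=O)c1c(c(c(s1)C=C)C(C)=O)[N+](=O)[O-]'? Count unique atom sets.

2

[#6][CX3](=O)[#6] is the SMARTS for a ketone: a carbonyl carbon (no H) flanked by two carbons.
The molecule carries 2 separate instances of an acetyl/ketone group (-C(=O)CH3) meeting every constraint; each maps to a distinct set of atoms, giving 2 matches.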